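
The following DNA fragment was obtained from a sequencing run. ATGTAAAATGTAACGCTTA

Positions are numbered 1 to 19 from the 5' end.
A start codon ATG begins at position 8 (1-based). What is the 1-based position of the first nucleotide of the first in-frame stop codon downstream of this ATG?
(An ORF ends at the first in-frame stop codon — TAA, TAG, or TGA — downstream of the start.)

11

Codons from position 8: ATG (8–10), TAA (11–13).
TAA is a stop codon; it begins at position 11.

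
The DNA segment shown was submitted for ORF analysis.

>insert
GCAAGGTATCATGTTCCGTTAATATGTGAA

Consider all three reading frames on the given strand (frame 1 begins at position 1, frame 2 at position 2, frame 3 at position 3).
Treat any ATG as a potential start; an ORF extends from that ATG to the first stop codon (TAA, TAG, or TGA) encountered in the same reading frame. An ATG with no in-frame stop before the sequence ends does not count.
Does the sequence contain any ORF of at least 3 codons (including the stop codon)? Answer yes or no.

Frame 1: GCA AGG TAT CAT GTT CCG TTA ATA TGT GAA — no ATG→stop ORF.
Frame 2: CAA GGT ATC ATG TTC CGT TAA TAT GTG — ATG at 11, stop TAA at 20 → 12 nt.
Frame 3: AAG GTA TCA TGT TCC GTT AAT ATG TGA — ATG at 24, stop TGA at 27 → 6 nt.
Frame 2 has an ORF of 4 codons (positions 11–22) ≥ 3, so yes.

yes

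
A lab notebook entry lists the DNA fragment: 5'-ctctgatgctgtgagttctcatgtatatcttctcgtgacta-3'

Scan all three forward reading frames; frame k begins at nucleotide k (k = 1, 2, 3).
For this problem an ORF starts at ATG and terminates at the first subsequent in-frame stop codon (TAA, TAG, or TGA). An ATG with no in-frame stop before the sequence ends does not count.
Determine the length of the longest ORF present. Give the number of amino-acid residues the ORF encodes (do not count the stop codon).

5

Frame 1: CTC TGA TGC TGT GAG TTC TCA TGT ATA TCT TCT CGT GAC — no ATG→stop ORF.
Frame 2: TCT GAT GCT GTG AGT TCT CAT GTA TAT CTT CTC GTG ACT — no ATG→stop ORF.
Frame 3: CTG ATG CTG TGA GTT CTC ATG TAT ATC TTC TCG TGA CTA — ATG at 6, stop TGA at 12 → 9 nt; ATG at 21, stop TGA at 36 → 18 nt.
Longest: frame 3, positions 21–38, 18 nt = 6 codons = 5 aa. → 5 amino acids.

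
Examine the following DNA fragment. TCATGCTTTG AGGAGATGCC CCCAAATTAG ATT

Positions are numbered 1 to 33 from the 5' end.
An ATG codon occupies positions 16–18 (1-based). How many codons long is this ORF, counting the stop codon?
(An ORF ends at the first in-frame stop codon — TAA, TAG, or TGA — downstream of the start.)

5

Codons from position 16: ATG (16–18), CCC (19–21), CCA (22–24), AAT (25–27), TAG (28–30).
TAG is the first in-frame stop; that's 5 codons including the stop.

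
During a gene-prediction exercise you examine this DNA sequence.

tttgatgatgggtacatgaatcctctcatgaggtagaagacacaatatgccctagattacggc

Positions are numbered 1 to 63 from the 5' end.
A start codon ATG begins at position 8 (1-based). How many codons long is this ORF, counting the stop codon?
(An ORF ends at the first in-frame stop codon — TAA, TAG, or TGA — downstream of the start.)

Codons from position 8: ATG (8–10), GGT (11–13), ACA (14–16), TGA (17–19).
TGA is the first in-frame stop; that's 4 codons including the stop.

4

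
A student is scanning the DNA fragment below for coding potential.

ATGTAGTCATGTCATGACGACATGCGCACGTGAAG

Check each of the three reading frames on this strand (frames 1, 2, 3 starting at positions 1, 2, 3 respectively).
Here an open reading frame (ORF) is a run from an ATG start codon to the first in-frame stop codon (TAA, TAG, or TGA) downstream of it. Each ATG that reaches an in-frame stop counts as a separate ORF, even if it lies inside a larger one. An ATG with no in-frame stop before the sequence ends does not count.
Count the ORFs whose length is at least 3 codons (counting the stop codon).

2

Frame 1: ATG TAG TCA TGT CAT GAC GAC ATG CGC ACG TGA — ATG at 1, stop TAG at 4 → 6 nt; ATG at 22, stop TGA at 31 → 12 nt.
Frame 2: TGT AGT CAT GTC ATG ACG ACA TGC GCA CGT GAA — no ATG→stop ORF.
Frame 3: GTA GTC ATG TCA TGA CGA CAT GCG CAC GTG AAG — ATG at 9, stop TGA at 15 → 9 nt.
ORFs ≥ 3 codons: frame 1 22–33 (4 codons), frame 3 9–17 (3 codons). Count = 2.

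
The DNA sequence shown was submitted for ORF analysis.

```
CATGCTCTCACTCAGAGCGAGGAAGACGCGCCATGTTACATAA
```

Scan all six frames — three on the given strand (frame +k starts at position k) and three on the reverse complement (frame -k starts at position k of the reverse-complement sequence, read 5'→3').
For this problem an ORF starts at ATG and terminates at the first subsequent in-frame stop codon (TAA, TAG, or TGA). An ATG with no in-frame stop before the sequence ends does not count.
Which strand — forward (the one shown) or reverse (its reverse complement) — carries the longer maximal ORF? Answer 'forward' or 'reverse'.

Reverse complement (5'→3'): TTATGTAACATGGCGCGTCTTCCTCGCTCTGAGTGAGAGCATG
Frame +1: CAT GCT CTC ACT CAG AGC GAG GAA GAC GCG CCA TGT TAC ATA — no ATG→stop ORF.
Frame +2: ATG CTC TCA CTC AGA GCG AGG AAG ACG CGC CAT GTT ACA TAA — ATG at 2, stop TAA at 41 → 42 nt.
Frame +3: TGC TCT CAC TCA GAG CGA GGA AGA CGC GCC ATG TTA CAT — no ATG→stop ORF.
Frame -1: TTA TGT AAC ATG GCG CGT CTT CCT CGC TCT GAG TGA GAG CAT — ATG at 10, stop TGA at 34 → 27 nt.
Frame -2: TAT GTA ACA TGG CGC GTC TTC CTC GCT CTG AGT GAG AGC ATG — no ATG→stop ORF.
Frame -3: ATG TAA CAT GGC GCG TCT TCC TCG CTC TGA GTG AGA GCA — ATG at 3, stop TAA at 6 → 6 nt.
Forward-strand max 42 nt; reverse-strand max 27 nt. The forward strand has the longer ORF.

forward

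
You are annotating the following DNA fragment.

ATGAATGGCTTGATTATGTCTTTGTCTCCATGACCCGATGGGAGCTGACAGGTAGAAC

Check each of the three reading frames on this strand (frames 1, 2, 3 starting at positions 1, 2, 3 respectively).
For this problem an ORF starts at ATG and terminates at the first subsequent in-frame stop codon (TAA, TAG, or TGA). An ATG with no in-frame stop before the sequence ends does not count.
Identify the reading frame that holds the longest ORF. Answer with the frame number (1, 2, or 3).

1

Frame 1: ATG AAT GGC TTG ATT ATG TCT TTG TCT CCA TGA CCC GAT GGG AGC TGA CAG GTA GAA — ATG at 1, stop TGA at 31 → 33 nt; ATG at 16, stop TGA at 31 → 18 nt.
Frame 2: TGA ATG GCT TGA TTA TGT CTT TGT CTC CAT GAC CCG ATG GGA GCT GAC AGG TAG AAC — ATG at 5, stop TGA at 11 → 9 nt; ATG at 38, stop TAG at 53 → 18 nt.
Frame 3: GAA TGG CTT GAT TAT GTC TTT GTC TCC ATG ACC CGA TGG GAG CTG ACA GGT AGA — no ATG→stop ORF.
Longest ORF is 33 nt in frame 1 (positions 1–33).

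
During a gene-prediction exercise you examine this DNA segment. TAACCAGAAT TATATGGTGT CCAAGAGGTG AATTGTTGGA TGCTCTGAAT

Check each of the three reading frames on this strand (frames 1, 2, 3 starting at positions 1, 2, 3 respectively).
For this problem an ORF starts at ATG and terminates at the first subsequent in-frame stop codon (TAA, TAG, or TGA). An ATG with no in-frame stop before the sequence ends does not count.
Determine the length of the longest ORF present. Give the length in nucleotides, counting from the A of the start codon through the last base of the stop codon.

Frame 1: TAA CCA GAA TTA TAT GGT GTC CAA GAG GTG AAT TGT TGG ATG CTC TGA — ATG at 40, stop TGA at 46 → 9 nt.
Frame 2: AAC CAG AAT TAT ATG GTG TCC AAG AGG TGA ATT GTT GGA TGC TCT GAA — ATG at 14, stop TGA at 29 → 18 nt.
Frame 3: ACC AGA ATT ATA TGG TGT CCA AGA GGT GAA TTG TTG GAT GCT CTG AAT — no ATG→stop ORF.
Longest: frame 2, positions 14–31, 18 nt = 6 codons = 5 aa. → 18 nucleotides.

18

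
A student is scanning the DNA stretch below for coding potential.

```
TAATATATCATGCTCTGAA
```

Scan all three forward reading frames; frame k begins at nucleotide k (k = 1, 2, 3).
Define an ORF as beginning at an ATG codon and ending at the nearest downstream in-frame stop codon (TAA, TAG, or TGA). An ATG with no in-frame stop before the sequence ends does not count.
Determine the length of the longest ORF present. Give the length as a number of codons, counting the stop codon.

3

Frame 1: TAA TAT ATC ATG CTC TGA — ATG at 10, stop TGA at 16 → 9 nt.
Frame 2: AAT ATA TCA TGC TCT GAA — no ATG→stop ORF.
Frame 3: ATA TAT CAT GCT CTG — no ATG→stop ORF.
Longest: frame 1, positions 10–18, 9 nt = 3 codons = 2 aa. → 3 codons.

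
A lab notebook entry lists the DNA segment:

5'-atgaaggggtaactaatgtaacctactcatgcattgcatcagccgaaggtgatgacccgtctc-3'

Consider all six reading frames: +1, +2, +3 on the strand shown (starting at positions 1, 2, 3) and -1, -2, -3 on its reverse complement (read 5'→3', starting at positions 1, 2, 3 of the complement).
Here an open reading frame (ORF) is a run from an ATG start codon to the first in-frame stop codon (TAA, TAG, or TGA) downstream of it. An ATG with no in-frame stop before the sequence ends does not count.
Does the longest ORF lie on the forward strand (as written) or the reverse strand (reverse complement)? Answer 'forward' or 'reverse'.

reverse

Reverse complement (5'→3'): GAGACGGGTCATCACCTTCGGCTGATGCAATGCATGAGTAGGTTACATTAGTTACCCCTTCAT
Frame +1: ATG AAG GGG TAA CTA ATG TAA CCT ACT CAT GCA TTG CAT CAG CCG AAG GTG ATG ACC CGT CTC — ATG at 1, stop TAA at 10 → 12 nt; ATG at 16, stop TAA at 19 → 6 nt.
Frame +2: TGA AGG GGT AAC TAA TGT AAC CTA CTC ATG CAT TGC ATC AGC CGA AGG TGA TGA CCC GTC — ATG at 29, stop TGA at 50 → 24 nt.
Frame +3: GAA GGG GTA ACT AAT GTA ACC TAC TCA TGC ATT GCA TCA GCC GAA GGT GAT GAC CCG TCT — no ATG→stop ORF.
Frame -1: GAG ACG GGT CAT CAC CTT CGG CTG ATG CAA TGC ATG AGT AGG TTA CAT TAG TTA CCC CTT CAT — ATG at 25, stop TAG at 49 → 27 nt; ATG at 34, stop TAG at 49 → 18 nt.
Frame -2: AGA CGG GTC ATC ACC TTC GGC TGA TGC AAT GCA TGA GTA GGT TAC ATT AGT TAC CCC TTC — no ATG→stop ORF.
Frame -3: GAC GGG TCA TCA CCT TCG GCT GAT GCA ATG CAT GAG TAG GTT ACA TTA GTT ACC CCT TCA — ATG at 30, stop TAG at 39 → 12 nt.
Forward-strand max 24 nt; reverse-strand max 27 nt. The reverse strand has the longer ORF.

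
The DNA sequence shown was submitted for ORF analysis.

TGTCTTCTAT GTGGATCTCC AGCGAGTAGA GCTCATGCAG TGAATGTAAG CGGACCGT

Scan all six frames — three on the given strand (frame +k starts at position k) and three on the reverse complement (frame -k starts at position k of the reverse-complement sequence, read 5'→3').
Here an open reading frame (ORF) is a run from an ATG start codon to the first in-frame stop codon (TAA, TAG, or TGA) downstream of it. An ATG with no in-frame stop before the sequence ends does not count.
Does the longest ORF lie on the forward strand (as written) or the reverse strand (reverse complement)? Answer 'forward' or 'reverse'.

Reverse complement (5'→3'): ACGGTCCGCTTACATTCACTGCATGAGCTCTACTCGCTGGAGATCCACATAGAAGACA
Frame +1: TGT CTT CTA TGT GGA TCT CCA GCG AGT AGA GCT CAT GCA GTG AAT GTA AGC GGA CCG — no ATG→stop ORF.
Frame +2: GTC TTC TAT GTG GAT CTC CAG CGA GTA GAG CTC ATG CAG TGA ATG TAA GCG GAC CGT — ATG at 35, stop TGA at 41 → 9 nt; ATG at 44, stop TAA at 47 → 6 nt.
Frame +3: TCT TCT ATG TGG ATC TCC AGC GAG TAG AGC TCA TGC AGT GAA TGT AAG CGG ACC — ATG at 9, stop TAG at 27 → 21 nt.
Frame -1: ACG GTC CGC TTA CAT TCA CTG CAT GAG CTC TAC TCG CTG GAG ATC CAC ATA GAA GAC — no ATG→stop ORF.
Frame -2: CGG TCC GCT TAC ATT CAC TGC ATG AGC TCT ACT CGC TGG AGA TCC ACA TAG AAG ACA — ATG at 23, stop TAG at 50 → 30 nt.
Frame -3: GGT CCG CTT ACA TTC ACT GCA TGA GCT CTA CTC GCT GGA GAT CCA CAT AGA AGA — no ATG→stop ORF.
Forward-strand max 21 nt; reverse-strand max 30 nt. The reverse strand has the longer ORF.

reverse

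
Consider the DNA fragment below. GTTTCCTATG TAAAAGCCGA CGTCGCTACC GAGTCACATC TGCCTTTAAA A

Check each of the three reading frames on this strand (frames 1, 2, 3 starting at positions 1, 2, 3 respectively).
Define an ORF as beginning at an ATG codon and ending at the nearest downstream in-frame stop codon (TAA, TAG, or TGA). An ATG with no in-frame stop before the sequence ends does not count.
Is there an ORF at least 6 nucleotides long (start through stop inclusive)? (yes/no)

Frame 1: GTT TCC TAT GTA AAA GCC GAC GTC GCT ACC GAG TCA CAT CTG CCT TTA AAA — no ATG→stop ORF.
Frame 2: TTT CCT ATG TAA AAG CCG ACG TCG CTA CCG AGT CAC ATC TGC CTT TAA — ATG at 8, stop TAA at 11 → 6 nt.
Frame 3: TTC CTA TGT AAA AGC CGA CGT CGC TAC CGA GTC ACA TCT GCC TTT AAA — no ATG→stop ORF.
Frame 2 has an ORF of 6 nucleotides (positions 8–13) ≥ 6, so yes.

yes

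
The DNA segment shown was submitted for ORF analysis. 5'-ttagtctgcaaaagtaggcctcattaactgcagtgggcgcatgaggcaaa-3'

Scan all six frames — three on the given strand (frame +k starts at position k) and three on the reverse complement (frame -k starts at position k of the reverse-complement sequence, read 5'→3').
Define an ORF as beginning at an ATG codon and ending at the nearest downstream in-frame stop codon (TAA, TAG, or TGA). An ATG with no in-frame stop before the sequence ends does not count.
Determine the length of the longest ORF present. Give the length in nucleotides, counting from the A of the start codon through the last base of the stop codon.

Reverse complement (5'→3'): TTTGCCTCATGCGCCCACTGCAGTTAATGAGGCCTACTTTTGCAGACTAA
Frame +1: TTA GTC TGC AAA AGT AGG CCT CAT TAA CTG CAG TGG GCG CAT GAG GCA — no ATG→stop ORF.
Frame +2: TAG TCT GCA AAA GTA GGC CTC ATT AAC TGC AGT GGG CGC ATG AGG CAA — no ATG→stop ORF.
Frame +3: AGT CTG CAA AAG TAG GCC TCA TTA ACT GCA GTG GGC GCA TGA GGC AAA — no ATG→stop ORF.
Frame -1: TTT GCC TCA TGC GCC CAC TGC AGT TAA TGA GGC CTA CTT TTG CAG ACT — no ATG→stop ORF.
Frame -2: TTG CCT CAT GCG CCC ACT GCA GTT AAT GAG GCC TAC TTT TGC AGA CTA — no ATG→stop ORF.
Frame -3: TGC CTC ATG CGC CCA CTG CAG TTA ATG AGG CCT ACT TTT GCA GAC TAA — ATG at 9, stop TAA at 48 → 42 nt; ATG at 27, stop TAA at 48 → 24 nt.
Longest: frame -3, positions 9–50, 42 nt = 14 codons = 13 aa. → 42 nucleotides.

42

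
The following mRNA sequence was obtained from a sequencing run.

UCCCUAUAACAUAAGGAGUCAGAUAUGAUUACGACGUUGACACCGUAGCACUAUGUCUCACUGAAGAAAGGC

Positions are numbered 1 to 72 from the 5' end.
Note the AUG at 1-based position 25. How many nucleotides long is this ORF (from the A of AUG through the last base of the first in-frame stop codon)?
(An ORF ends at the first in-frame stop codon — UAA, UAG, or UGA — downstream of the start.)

Codons from position 25: AUG (25–27), AUU (28–30), ACG (31–33), ACG (34–36), UUG (37–39), ACA (40–42), CCG (43–45), UAG (46–48).
UAG is the first in-frame stop; ORF spans 25–48, 24 nucleotides.

24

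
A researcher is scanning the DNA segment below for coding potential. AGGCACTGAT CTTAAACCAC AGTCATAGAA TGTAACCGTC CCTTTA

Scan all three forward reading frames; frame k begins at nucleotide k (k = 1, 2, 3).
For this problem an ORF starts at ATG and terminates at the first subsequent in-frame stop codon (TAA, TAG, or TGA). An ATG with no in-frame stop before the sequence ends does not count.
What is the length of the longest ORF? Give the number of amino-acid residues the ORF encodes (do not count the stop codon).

1

Frame 1: AGG CAC TGA TCT TAA ACC ACA GTC ATA GAA TGT AAC CGT CCC TTT — no ATG→stop ORF.
Frame 2: GGC ACT GAT CTT AAA CCA CAG TCA TAG AAT GTA ACC GTC CCT TTA — no ATG→stop ORF.
Frame 3: GCA CTG ATC TTA AAC CAC AGT CAT AGA ATG TAA CCG TCC CTT — ATG at 30, stop TAA at 33 → 6 nt.
Longest: frame 3, positions 30–35, 6 nt = 2 codons = 1 aa. → 1 amino acids.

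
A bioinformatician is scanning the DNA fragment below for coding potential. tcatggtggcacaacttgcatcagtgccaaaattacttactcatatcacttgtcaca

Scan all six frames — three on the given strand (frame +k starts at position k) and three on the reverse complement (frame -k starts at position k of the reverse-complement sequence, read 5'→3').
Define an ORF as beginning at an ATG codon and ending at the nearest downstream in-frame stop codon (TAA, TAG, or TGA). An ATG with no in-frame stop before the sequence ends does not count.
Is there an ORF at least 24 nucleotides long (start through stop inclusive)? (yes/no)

Reverse complement (5'→3'): TGTGACAAGTGATATGAGTAAGTAATTTTGGCACTGATGCAAGTTGTGCCACCATGA
Frame +1: TCA TGG TGG CAC AAC TTG CAT CAG TGC CAA AAT TAC TTA CTC ATA TCA CTT GTC ACA — no ATG→stop ORF.
Frame +2: CAT GGT GGC ACA ACT TGC ATC AGT GCC AAA ATT ACT TAC TCA TAT CAC TTG TCA — no ATG→stop ORF.
Frame +3: ATG GTG GCA CAA CTT GCA TCA GTG CCA AAA TTA CTT ACT CAT ATC ACT TGT CAC — no ATG→stop ORF.
Frame -1: TGT GAC AAG TGA TAT GAG TAA GTA ATT TTG GCA CTG ATG CAA GTT GTG CCA CCA TGA — ATG at 37, stop TGA at 55 → 21 nt.
Frame -2: GTG ACA AGT GAT ATG AGT AAG TAA TTT TGG CAC TGA TGC AAG TTG TGC CAC CAT — ATG at 14, stop TAA at 23 → 12 nt.
Frame -3: TGA CAA GTG ATA TGA GTA AGT AAT TTT GGC ACT GAT GCA AGT TGT GCC ACC ATG — no ATG→stop ORF.
Largest ORF found is 21 nucleotides < 24, so no.

no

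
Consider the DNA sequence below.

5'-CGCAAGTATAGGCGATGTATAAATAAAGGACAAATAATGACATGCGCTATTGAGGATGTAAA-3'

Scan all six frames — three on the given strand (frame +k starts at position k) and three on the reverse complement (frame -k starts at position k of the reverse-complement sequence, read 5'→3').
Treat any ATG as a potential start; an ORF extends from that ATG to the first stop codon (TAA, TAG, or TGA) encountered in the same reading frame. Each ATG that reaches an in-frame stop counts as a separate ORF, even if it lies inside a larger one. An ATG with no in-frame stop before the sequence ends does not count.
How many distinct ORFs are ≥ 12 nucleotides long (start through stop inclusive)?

2

Reverse complement (5'→3'): TTTACATCCTCAATAGCGCATGTCATTATTTGTCCTTTATTTATACATCGCCTATACTTGCG
Frame +1: CGC AAG TAT AGG CGA TGT ATA AAT AAA GGA CAA ATA ATG ACA TGC GCT ATT GAG GAT GTA — no ATG→stop ORF.
Frame +2: GCA AGT ATA GGC GAT GTA TAA ATA AAG GAC AAA TAA TGA CAT GCG CTA TTG AGG ATG TAA — ATG at 56, stop TAA at 59 → 6 nt.
Frame +3: CAA GTA TAG GCG ATG TAT AAA TAA AGG ACA AAT AAT GAC ATG CGC TAT TGA GGA TGT AAA — ATG at 15, stop TAA at 24 → 12 nt; ATG at 42, stop TGA at 51 → 12 nt.
Frame -1: TTT ACA TCC TCA ATA GCG CAT GTC ATT ATT TGT CCT TTA TTT ATA CAT CGC CTA TAC TTG — no ATG→stop ORF.
Frame -2: TTA CAT CCT CAA TAG CGC ATG TCA TTA TTT GTC CTT TAT TTA TAC ATC GCC TAT ACT TGC — no ATG→stop ORF.
Frame -3: TAC ATC CTC AAT AGC GCA TGT CAT TAT TTG TCC TTT ATT TAT ACA TCG CCT ATA CTT GCG — no ATG→stop ORF.
ORFs ≥ 12 nucleotides: frame +3 15–26 (12 nucleotides), frame +3 42–53 (12 nucleotides). Count = 2.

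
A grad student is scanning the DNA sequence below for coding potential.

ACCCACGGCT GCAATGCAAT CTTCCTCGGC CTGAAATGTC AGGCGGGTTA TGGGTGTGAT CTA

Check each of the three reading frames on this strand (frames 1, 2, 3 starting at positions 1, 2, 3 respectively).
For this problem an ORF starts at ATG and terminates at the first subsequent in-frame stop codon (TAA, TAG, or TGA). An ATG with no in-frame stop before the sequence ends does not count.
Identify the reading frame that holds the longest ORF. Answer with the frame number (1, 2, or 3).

Frame 1: ACC CAC GGC TGC AAT GCA ATC TTC CTC GGC CTG AAA TGT CAG GCG GGT TAT GGG TGT GAT CTA — no ATG→stop ORF.
Frame 2: CCC ACG GCT GCA ATG CAA TCT TCC TCG GCC TGA AAT GTC AGG CGG GTT ATG GGT GTG ATC — ATG at 14, stop TGA at 32 → 21 nt.
Frame 3: CCA CGG CTG CAA TGC AAT CTT CCT CGG CCT GAA ATG TCA GGC GGG TTA TGG GTG TGA TCT — ATG at 36, stop TGA at 57 → 24 nt.
Longest ORF is 24 nt in frame 3 (positions 36–59).

3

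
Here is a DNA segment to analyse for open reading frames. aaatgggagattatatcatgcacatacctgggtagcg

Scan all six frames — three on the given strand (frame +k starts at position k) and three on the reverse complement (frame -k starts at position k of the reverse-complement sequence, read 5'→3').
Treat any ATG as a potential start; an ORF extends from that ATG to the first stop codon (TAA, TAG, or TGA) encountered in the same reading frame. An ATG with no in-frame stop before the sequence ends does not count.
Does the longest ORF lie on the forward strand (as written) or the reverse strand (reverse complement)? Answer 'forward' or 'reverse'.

forward

Reverse complement (5'→3'): CGCTACCCAGGTATGTGCATGATATAATCTCCCATTT
Frame +1: AAA TGG GAG ATT ATA TCA TGC ACA TAC CTG GGT AGC — no ATG→stop ORF.
Frame +2: AAT GGG AGA TTA TAT CAT GCA CAT ACC TGG GTA GCG — no ATG→stop ORF.
Frame +3: ATG GGA GAT TAT ATC ATG CAC ATA CCT GGG TAG — ATG at 3, stop TAG at 33 → 33 nt; ATG at 18, stop TAG at 33 → 18 nt.
Frame -1: CGC TAC CCA GGT ATG TGC ATG ATA TAA TCT CCC ATT — ATG at 13, stop TAA at 25 → 15 nt; ATG at 19, stop TAA at 25 → 9 nt.
Frame -2: GCT ACC CAG GTA TGT GCA TGA TAT AAT CTC CCA TTT — no ATG→stop ORF.
Frame -3: CTA CCC AGG TAT GTG CAT GAT ATA ATC TCC CAT — no ATG→stop ORF.
Forward-strand max 33 nt; reverse-strand max 15 nt. The forward strand has the longer ORF.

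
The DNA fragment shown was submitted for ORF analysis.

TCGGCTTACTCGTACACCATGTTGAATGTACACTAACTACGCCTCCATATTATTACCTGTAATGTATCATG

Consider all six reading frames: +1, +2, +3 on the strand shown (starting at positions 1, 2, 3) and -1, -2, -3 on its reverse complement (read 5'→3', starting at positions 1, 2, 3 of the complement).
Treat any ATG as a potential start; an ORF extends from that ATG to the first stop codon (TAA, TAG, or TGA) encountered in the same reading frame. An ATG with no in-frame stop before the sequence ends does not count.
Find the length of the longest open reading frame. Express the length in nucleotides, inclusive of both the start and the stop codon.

18

Reverse complement (5'→3'): CATGATACATTACAGGTAATAATATGGAGGCGTAGTTAGTGTACATTCAACATGGTGTACGAGTAAGCCGA
Frame +1: TCG GCT TAC TCG TAC ACC ATG TTG AAT GTA CAC TAA CTA CGC CTC CAT ATT ATT ACC TGT AAT GTA TCA — ATG at 19, stop TAA at 34 → 18 nt.
Frame +2: CGG CTT ACT CGT ACA CCA TGT TGA ATG TAC ACT AAC TAC GCC TCC ATA TTA TTA CCT GTA ATG TAT CAT — no ATG→stop ORF.
Frame +3: GGC TTA CTC GTA CAC CAT GTT GAA TGT ACA CTA ACT ACG CCT CCA TAT TAT TAC CTG TAA TGT ATC ATG — no ATG→stop ORF.
Frame -1: CAT GAT ACA TTA CAG GTA ATA ATA TGG AGG CGT AGT TAG TGT ACA TTC AAC ATG GTG TAC GAG TAA GCC — ATG at 52, stop TAA at 64 → 15 nt.
Frame -2: ATG ATA CAT TAC AGG TAA TAA TAT GGA GGC GTA GTT AGT GTA CAT TCA ACA TGG TGT ACG AGT AAG CCG — ATG at 2, stop TAA at 17 → 18 nt.
Frame -3: TGA TAC ATT ACA GGT AAT AAT ATG GAG GCG TAG TTA GTG TAC ATT CAA CAT GGT GTA CGA GTA AGC CGA — ATG at 24, stop TAG at 33 → 12 nt.
Longest: frame +1, positions 19–36, 18 nt = 6 codons = 5 aa. → 18 nucleotides.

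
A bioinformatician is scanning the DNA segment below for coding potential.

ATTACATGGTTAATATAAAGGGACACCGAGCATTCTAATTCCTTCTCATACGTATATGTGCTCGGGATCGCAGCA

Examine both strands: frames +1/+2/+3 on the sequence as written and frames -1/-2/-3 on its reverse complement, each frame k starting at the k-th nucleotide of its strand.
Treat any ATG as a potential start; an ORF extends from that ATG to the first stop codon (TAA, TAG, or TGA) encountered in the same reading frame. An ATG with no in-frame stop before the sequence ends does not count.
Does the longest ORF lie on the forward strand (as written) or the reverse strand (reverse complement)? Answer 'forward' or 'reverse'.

Reverse complement (5'→3'): TGCTGCGATCCCGAGCACATATACGTATGAGAAGGAATTAGAATGCTCGGTGTCCCTTTATATTAACCATGTAAT
Frame +1: ATT ACA TGG TTA ATA TAA AGG GAC ACC GAG CAT TCT AAT TCC TTC TCA TAC GTA TAT GTG CTC GGG ATC GCA GCA — no ATG→stop ORF.
Frame +2: TTA CAT GGT TAA TAT AAA GGG ACA CCG AGC ATT CTA ATT CCT TCT CAT ACG TAT ATG TGC TCG GGA TCG CAG — no ATG→stop ORF.
Frame +3: TAC ATG GTT AAT ATA AAG GGA CAC CGA GCA TTC TAA TTC CTT CTC ATA CGT ATA TGT GCT CGG GAT CGC AGC — ATG at 6, stop TAA at 36 → 33 nt.
Frame -1: TGC TGC GAT CCC GAG CAC ATA TAC GTA TGA GAA GGA ATT AGA ATG CTC GGT GTC CCT TTA TAT TAA CCA TGT AAT — ATG at 43, stop TAA at 64 → 24 nt.
Frame -2: GCT GCG ATC CCG AGC ACA TAT ACG TAT GAG AAG GAA TTA GAA TGC TCG GTG TCC CTT TAT ATT AAC CAT GTA — no ATG→stop ORF.
Frame -3: CTG CGA TCC CGA GCA CAT ATA CGT ATG AGA AGG AAT TAG AAT GCT CGG TGT CCC TTT ATA TTA ACC ATG TAA — ATG at 27, stop TAG at 39 → 15 nt; ATG at 69, stop TAA at 72 → 6 nt.
Forward-strand max 33 nt; reverse-strand max 24 nt. The forward strand has the longer ORF.

forward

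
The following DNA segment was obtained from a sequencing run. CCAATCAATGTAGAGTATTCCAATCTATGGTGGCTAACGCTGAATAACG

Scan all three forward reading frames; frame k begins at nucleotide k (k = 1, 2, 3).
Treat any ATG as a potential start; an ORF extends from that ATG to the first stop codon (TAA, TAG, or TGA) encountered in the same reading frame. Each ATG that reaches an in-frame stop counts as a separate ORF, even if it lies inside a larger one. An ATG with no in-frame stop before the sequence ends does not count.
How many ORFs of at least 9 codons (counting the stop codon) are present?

0

Frame 1: CCA ATC AAT GTA GAG TAT TCC AAT CTA TGG TGG CTA ACG CTG AAT AAC — no ATG→stop ORF.
Frame 2: CAA TCA ATG TAG AGT ATT CCA ATC TAT GGT GGC TAA CGC TGA ATA ACG — ATG at 8, stop TAG at 11 → 6 nt.
Frame 3: AAT CAA TGT AGA GTA TTC CAA TCT ATG GTG GCT AAC GCT GAA TAA — ATG at 27, stop TAA at 45 → 21 nt.
No ORF reaches 9 codons. Count = 0.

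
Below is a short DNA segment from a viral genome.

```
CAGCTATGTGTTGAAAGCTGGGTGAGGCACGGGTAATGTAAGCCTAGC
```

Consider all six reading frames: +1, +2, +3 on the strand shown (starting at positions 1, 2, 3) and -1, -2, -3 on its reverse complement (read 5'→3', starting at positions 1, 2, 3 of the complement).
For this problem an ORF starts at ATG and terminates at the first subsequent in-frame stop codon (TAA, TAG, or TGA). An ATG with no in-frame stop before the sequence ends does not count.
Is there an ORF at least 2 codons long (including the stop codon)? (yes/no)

Reverse complement (5'→3'): GCTAGGCTTACATTACCCGTGCCTCACCCAGCTTTCAACACATAGCTG
Frame +1: CAG CTA TGT GTT GAA AGC TGG GTG AGG CAC GGG TAA TGT AAG CCT AGC — no ATG→stop ORF.
Frame +2: AGC TAT GTG TTG AAA GCT GGG TGA GGC ACG GGT AAT GTA AGC CTA — no ATG→stop ORF.
Frame +3: GCT ATG TGT TGA AAG CTG GGT GAG GCA CGG GTA ATG TAA GCC TAG — ATG at 6, stop TGA at 12 → 9 nt; ATG at 36, stop TAA at 39 → 6 nt.
Frame -1: GCT AGG CTT ACA TTA CCC GTG CCT CAC CCA GCT TTC AAC ACA TAG CTG — no ATG→stop ORF.
Frame -2: CTA GGC TTA CAT TAC CCG TGC CTC ACC CAG CTT TCA ACA CAT AGC — no ATG→stop ORF.
Frame -3: TAG GCT TAC ATT ACC CGT GCC TCA CCC AGC TTT CAA CAC ATA GCT — no ATG→stop ORF.
Frame +3 has an ORF of 3 codons (positions 6–14) ≥ 2, so yes.

yes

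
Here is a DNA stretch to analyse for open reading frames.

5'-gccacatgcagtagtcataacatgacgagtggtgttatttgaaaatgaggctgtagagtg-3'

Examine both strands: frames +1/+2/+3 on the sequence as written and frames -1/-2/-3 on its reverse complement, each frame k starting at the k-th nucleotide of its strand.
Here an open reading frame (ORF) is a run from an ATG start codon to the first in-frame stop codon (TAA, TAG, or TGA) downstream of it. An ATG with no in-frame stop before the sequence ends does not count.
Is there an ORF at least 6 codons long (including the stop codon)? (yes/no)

Reverse complement (5'→3'): CACTCTACAGCCTCATTTTCAAATAACACCACTCGTCATGTTATGACTACTGCATGTGGC
Frame +1: GCC ACA TGC AGT AGT CAT AAC ATG ACG AGT GGT GTT ATT TGA AAA TGA GGC TGT AGA GTG — ATG at 22, stop TGA at 40 → 21 nt.
Frame +2: CCA CAT GCA GTA GTC ATA ACA TGA CGA GTG GTG TTA TTT GAA AAT GAG GCT GTA GAG — no ATG→stop ORF.
Frame +3: CAC ATG CAG TAG TCA TAA CAT GAC GAG TGG TGT TAT TTG AAA ATG AGG CTG TAG AGT — ATG at 6, stop TAG at 12 → 9 nt; ATG at 45, stop TAG at 54 → 12 nt.
Frame -1: CAC TCT ACA GCC TCA TTT TCA AAT AAC ACC ACT CGT CAT GTT ATG ACT ACT GCA TGT GGC — no ATG→stop ORF.
Frame -2: ACT CTA CAG CCT CAT TTT CAA ATA ACA CCA CTC GTC ATG TTA TGA CTA CTG CAT GTG — ATG at 38, stop TGA at 44 → 9 nt.
Frame -3: CTC TAC AGC CTC ATT TTC AAA TAA CAC CAC TCG TCA TGT TAT GAC TAC TGC ATG TGG — no ATG→stop ORF.
Frame +1 has an ORF of 7 codons (positions 22–42) ≥ 6, so yes.

yes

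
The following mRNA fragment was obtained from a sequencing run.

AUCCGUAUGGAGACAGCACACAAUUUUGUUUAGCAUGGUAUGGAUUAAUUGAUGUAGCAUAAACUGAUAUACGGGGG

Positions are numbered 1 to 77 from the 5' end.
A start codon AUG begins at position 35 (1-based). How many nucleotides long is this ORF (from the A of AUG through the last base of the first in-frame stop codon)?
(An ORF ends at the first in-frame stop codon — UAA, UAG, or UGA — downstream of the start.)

Codons from position 35: AUG (35–37), GUA (38–40), UGG (41–43), AUU (44–46), AAU (47–49), UGA (50–52).
UGA is the first in-frame stop; ORF spans 35–52, 18 nucleotides.

18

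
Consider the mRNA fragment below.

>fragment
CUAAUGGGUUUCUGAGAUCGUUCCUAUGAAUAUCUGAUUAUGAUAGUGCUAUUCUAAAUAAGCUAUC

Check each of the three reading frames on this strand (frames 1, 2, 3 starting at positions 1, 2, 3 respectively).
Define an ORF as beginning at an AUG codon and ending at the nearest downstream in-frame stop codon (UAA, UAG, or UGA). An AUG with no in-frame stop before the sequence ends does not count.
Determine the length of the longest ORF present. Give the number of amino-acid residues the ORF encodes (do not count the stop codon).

5

Frame 1: CUA AUG GGU UUC UGA GAU CGU UCC UAU GAA UAU CUG AUU AUG AUA GUG CUA UUC UAA AUA AGC UAU — AUG at 4, stop UGA at 13 → 12 nt; AUG at 40, stop UAA at 55 → 18 nt.
Frame 2: UAA UGG GUU UCU GAG AUC GUU CCU AUG AAU AUC UGA UUA UGA UAG UGC UAU UCU AAA UAA GCU AUC — AUG at 26, stop UGA at 35 → 12 nt.
Frame 3: AAU GGG UUU CUG AGA UCG UUC CUA UGA AUA UCU GAU UAU GAU AGU GCU AUU CUA AAU AAG CUA — no AUG→stop ORF.
Longest: frame 1, positions 40–57, 18 nt = 6 codons = 5 aa. → 5 amino acids.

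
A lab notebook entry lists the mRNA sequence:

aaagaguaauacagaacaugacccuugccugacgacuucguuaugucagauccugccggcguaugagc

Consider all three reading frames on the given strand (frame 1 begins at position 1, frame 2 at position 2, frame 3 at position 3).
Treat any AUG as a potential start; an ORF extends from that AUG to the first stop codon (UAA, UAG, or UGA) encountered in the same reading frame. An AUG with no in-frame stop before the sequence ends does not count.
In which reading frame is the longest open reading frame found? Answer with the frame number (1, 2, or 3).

Frame 1: AAA GAG UAA UAC AGA ACA UGA CCC UUG CCU GAC GAC UUC GUU AUG UCA GAU CCU GCC GGC GUA UGA — AUG at 43, stop UGA at 64 → 24 nt.
Frame 2: AAG AGU AAU ACA GAA CAU GAC CCU UGC CUG ACG ACU UCG UUA UGU CAG AUC CUG CCG GCG UAU GAG — no AUG→stop ORF.
Frame 3: AGA GUA AUA CAG AAC AUG ACC CUU GCC UGA CGA CUU CGU UAU GUC AGA UCC UGC CGG CGU AUG AGC — AUG at 18, stop UGA at 30 → 15 nt.
Longest ORF is 24 nt in frame 1 (positions 43–66).

1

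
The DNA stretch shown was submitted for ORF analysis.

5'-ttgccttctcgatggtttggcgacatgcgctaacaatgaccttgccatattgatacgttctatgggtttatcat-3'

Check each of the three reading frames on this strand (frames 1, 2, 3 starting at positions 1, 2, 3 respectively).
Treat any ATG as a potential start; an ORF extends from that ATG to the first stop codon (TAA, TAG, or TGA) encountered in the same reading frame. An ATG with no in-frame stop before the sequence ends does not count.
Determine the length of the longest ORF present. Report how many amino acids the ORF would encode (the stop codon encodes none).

Frame 1: TTG CCT TCT CGA TGG TTT GGC GAC ATG CGC TAA CAA TGA CCT TGC CAT ATT GAT ACG TTC TAT GGG TTT ATC — ATG at 25, stop TAA at 31 → 9 nt.
Frame 2: TGC CTT CTC GAT GGT TTG GCG ACA TGC GCT AAC AAT GAC CTT GCC ATA TTG ATA CGT TCT ATG GGT TTA TCA — no ATG→stop ORF.
Frame 3: GCC TTC TCG ATG GTT TGG CGA CAT GCG CTA ACA ATG ACC TTG CCA TAT TGA TAC GTT CTA TGG GTT TAT CAT — ATG at 12, stop TGA at 51 → 42 nt; ATG at 36, stop TGA at 51 → 18 nt.
Longest: frame 3, positions 12–53, 42 nt = 14 codons = 13 aa. → 13 amino acids.

13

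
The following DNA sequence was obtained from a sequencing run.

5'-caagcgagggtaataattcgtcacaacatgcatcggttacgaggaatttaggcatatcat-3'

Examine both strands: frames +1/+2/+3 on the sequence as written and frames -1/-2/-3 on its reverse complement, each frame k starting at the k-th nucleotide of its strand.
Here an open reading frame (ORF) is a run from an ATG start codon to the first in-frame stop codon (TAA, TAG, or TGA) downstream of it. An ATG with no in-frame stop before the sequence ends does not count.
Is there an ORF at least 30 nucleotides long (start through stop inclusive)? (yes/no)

no

Reverse complement (5'→3'): ATGATATGCCTAAATTCCTCGTAACCGATGCATGTTGTGACGAATTATTACCCTCGCTTG
Frame +1: CAA GCG AGG GTA ATA ATT CGT CAC AAC ATG CAT CGG TTA CGA GGA ATT TAG GCA TAT CAT — ATG at 28, stop TAG at 49 → 24 nt.
Frame +2: AAG CGA GGG TAA TAA TTC GTC ACA ACA TGC ATC GGT TAC GAG GAA TTT AGG CAT ATC — no ATG→stop ORF.
Frame +3: AGC GAG GGT AAT AAT TCG TCA CAA CAT GCA TCG GTT ACG AGG AAT TTA GGC ATA TCA — no ATG→stop ORF.
Frame -1: ATG ATA TGC CTA AAT TCC TCG TAA CCG ATG CAT GTT GTG ACG AAT TAT TAC CCT CGC TTG — ATG at 1, stop TAA at 22 → 24 nt.
Frame -2: TGA TAT GCC TAA ATT CCT CGT AAC CGA TGC ATG TTG TGA CGA ATT ATT ACC CTC GCT — ATG at 32, stop TGA at 38 → 9 nt.
Frame -3: GAT ATG CCT AAA TTC CTC GTA ACC GAT GCA TGT TGT GAC GAA TTA TTA CCC TCG CTT — no ATG→stop ORF.
Largest ORF found is 24 nucleotides < 30, so no.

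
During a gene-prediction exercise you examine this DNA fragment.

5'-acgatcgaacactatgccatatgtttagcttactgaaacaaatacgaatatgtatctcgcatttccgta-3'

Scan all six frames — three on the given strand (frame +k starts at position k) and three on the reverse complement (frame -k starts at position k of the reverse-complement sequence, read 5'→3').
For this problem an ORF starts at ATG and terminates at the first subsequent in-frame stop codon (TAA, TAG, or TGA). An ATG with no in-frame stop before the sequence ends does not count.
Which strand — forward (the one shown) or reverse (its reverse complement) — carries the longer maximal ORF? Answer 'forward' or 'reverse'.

Reverse complement (5'→3'): TACGGAAATGCGAGATACATATTCGTATTTGTTTCAGTAAGCTAAACATATGGCATAGTGTTCGATCGT
Frame +1: ACG ATC GAA CAC TAT GCC ATA TGT TTA GCT TAC TGA AAC AAA TAC GAA TAT GTA TCT CGC ATT TCC GTA — no ATG→stop ORF.
Frame +2: CGA TCG AAC ACT ATG CCA TAT GTT TAG CTT ACT GAA ACA AAT ACG AAT ATG TAT CTC GCA TTT CCG — ATG at 14, stop TAG at 26 → 15 nt.
Frame +3: GAT CGA ACA CTA TGC CAT ATG TTT AGC TTA CTG AAA CAA ATA CGA ATA TGT ATC TCG CAT TTC CGT — no ATG→stop ORF.
Frame -1: TAC GGA AAT GCG AGA TAC ATA TTC GTA TTT GTT TCA GTA AGC TAA ACA TAT GGC ATA GTG TTC GAT CGT — no ATG→stop ORF.
Frame -2: ACG GAA ATG CGA GAT ACA TAT TCG TAT TTG TTT CAG TAA GCT AAA CAT ATG GCA TAG TGT TCG ATC — ATG at 8, stop TAA at 38 → 33 nt; ATG at 50, stop TAG at 56 → 9 nt.
Frame -3: CGG AAA TGC GAG ATA CAT ATT CGT ATT TGT TTC AGT AAG CTA AAC ATA TGG CAT AGT GTT CGA TCG — no ATG→stop ORF.
Forward-strand max 15 nt; reverse-strand max 33 nt. The reverse strand has the longer ORF.

reverse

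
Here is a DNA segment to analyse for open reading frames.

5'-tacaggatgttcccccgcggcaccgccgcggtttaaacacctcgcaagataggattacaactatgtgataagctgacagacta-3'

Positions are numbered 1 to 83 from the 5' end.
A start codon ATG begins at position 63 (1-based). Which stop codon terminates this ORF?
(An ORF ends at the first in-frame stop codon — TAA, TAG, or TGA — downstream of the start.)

Codons from position 63: ATG (63–65), TGA (66–68).
The first in-frame stop codon is TGA.

TGA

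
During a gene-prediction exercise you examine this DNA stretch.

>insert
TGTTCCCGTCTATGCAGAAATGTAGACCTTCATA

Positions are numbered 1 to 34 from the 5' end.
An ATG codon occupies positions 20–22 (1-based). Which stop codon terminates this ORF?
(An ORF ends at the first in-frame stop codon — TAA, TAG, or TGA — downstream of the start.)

TAG

Codons from position 20: ATG (20–22), TAG (23–25).
The first in-frame stop codon is TAG.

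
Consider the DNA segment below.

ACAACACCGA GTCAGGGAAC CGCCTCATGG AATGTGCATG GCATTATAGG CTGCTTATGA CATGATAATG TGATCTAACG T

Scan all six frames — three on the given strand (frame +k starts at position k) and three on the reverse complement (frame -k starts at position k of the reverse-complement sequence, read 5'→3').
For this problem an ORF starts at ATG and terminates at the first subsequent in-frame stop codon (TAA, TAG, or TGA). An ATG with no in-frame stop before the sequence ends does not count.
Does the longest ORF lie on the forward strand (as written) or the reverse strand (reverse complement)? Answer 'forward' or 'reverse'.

Reverse complement (5'→3'): ACGTTAGATCACATTATCATGTCATAAGCAGCCTATAATGCCATGCACATTCCATGAGGCGGTTCCCTGACTCGGTGTTGT
Frame +1: ACA ACA CCG AGT CAG GGA ACC GCC TCA TGG AAT GTG CAT GGC ATT ATA GGC TGC TTA TGA CAT GAT AAT GTG ATC TAA CGT — no ATG→stop ORF.
Frame +2: CAA CAC CGA GTC AGG GAA CCG CCT CAT GGA ATG TGC ATG GCA TTA TAG GCT GCT TAT GAC ATG ATA ATG TGA TCT AAC — ATG at 32, stop TAG at 47 → 18 nt; ATG at 38, stop TAG at 47 → 12 nt; ATG at 62, stop TGA at 71 → 12 nt; ATG at 68, stop TGA at 71 → 6 nt.
Frame +3: AAC ACC GAG TCA GGG AAC CGC CTC ATG GAA TGT GCA TGG CAT TAT AGG CTG CTT ATG ACA TGA TAA TGT GAT CTA ACG — ATG at 27, stop TGA at 63 → 39 nt; ATG at 57, stop TGA at 63 → 9 nt.
Frame -1: ACG TTA GAT CAC ATT ATC ATG TCA TAA GCA GCC TAT AAT GCC ATG CAC ATT CCA TGA GGC GGT TCC CTG ACT CGG TGT TGT — ATG at 19, stop TAA at 25 → 9 nt; ATG at 43, stop TGA at 55 → 15 nt.
Frame -2: CGT TAG ATC ACA TTA TCA TGT CAT AAG CAG CCT ATA ATG CCA TGC ACA TTC CAT GAG GCG GTT CCC TGA CTC GGT GTT — ATG at 38, stop TGA at 68 → 33 nt.
Frame -3: GTT AGA TCA CAT TAT CAT GTC ATA AGC AGC CTA TAA TGC CAT GCA CAT TCC ATG AGG CGG TTC CCT GAC TCG GTG TTG — no ATG→stop ORF.
Forward-strand max 39 nt; reverse-strand max 33 nt. The forward strand has the longer ORF.

forward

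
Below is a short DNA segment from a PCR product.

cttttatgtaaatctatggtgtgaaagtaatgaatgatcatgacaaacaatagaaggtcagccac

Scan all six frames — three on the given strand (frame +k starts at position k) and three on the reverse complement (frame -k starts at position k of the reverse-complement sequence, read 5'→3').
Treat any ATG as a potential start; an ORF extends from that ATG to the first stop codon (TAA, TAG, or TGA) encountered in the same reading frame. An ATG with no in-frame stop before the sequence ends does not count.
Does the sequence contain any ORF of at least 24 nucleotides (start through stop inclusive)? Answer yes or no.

yes

Reverse complement (5'→3'): GTGGCTGACCTTCTATTGTTTGTCATGATCATTCATTACTTTCACACCATAGATTTACATAAAAG
Frame +1: CTT TTA TGT AAA TCT ATG GTG TGA AAG TAA TGA ATG ATC ATG ACA AAC AAT AGA AGG TCA GCC — ATG at 16, stop TGA at 22 → 9 nt.
Frame +2: TTT TAT GTA AAT CTA TGG TGT GAA AGT AAT GAA TGA TCA TGA CAA ACA ATA GAA GGT CAG CCA — no ATG→stop ORF.
Frame +3: TTT ATG TAA ATC TAT GGT GTG AAA GTA ATG AAT GAT CAT GAC AAA CAA TAG AAG GTC AGC CAC — ATG at 6, stop TAA at 9 → 6 nt; ATG at 30, stop TAG at 51 → 24 nt.
Frame -1: GTG GCT GAC CTT CTA TTG TTT GTC ATG ATC ATT CAT TAC TTT CAC ACC ATA GAT TTA CAT AAA — no ATG→stop ORF.
Frame -2: TGG CTG ACC TTC TAT TGT TTG TCA TGA TCA TTC ATT ACT TTC ACA CCA TAG ATT TAC ATA AAA — no ATG→stop ORF.
Frame -3: GGC TGA CCT TCT ATT GTT TGT CAT GAT CAT TCA TTA CTT TCA CAC CAT AGA TTT ACA TAA AAG — no ATG→stop ORF.
Frame +3 has an ORF of 24 nucleotides (positions 30–53) ≥ 24, so yes.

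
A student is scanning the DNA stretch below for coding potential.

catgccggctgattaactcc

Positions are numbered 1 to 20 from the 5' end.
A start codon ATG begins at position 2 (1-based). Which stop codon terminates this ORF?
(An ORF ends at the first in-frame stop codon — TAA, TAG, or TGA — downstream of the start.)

Codons from position 2: ATG (2–4), CCG (5–7), GCT (8–10), GAT (11–13), TAA (14–16).
The first in-frame stop codon is TAA.

TAA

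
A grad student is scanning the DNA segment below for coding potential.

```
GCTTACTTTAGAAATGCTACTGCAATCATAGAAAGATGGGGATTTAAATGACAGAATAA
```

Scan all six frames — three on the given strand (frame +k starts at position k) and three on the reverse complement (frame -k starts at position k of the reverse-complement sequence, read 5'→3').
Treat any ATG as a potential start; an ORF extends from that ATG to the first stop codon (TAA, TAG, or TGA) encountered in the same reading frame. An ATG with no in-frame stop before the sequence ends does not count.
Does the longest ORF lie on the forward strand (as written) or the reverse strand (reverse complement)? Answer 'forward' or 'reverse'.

reverse

Reverse complement (5'→3'): TTATTCTGTCATTTAAATCCCCATCTTTCTATGATTGCAGTAGCATTTCTAAAGTAAGC
Frame +1: GCT TAC TTT AGA AAT GCT ACT GCA ATC ATA GAA AGA TGG GGA TTT AAA TGA CAG AAT — no ATG→stop ORF.
Frame +2: CTT ACT TTA GAA ATG CTA CTG CAA TCA TAG AAA GAT GGG GAT TTA AAT GAC AGA ATA — ATG at 14, stop TAG at 29 → 18 nt.
Frame +3: TTA CTT TAG AAA TGC TAC TGC AAT CAT AGA AAG ATG GGG ATT TAA ATG ACA GAA TAA — ATG at 36, stop TAA at 45 → 12 nt; ATG at 48, stop TAA at 57 → 12 nt.
Frame -1: TTA TTC TGT CAT TTA AAT CCC CAT CTT TCT ATG ATT GCA GTA GCA TTT CTA AAG TAA — ATG at 31, stop TAA at 55 → 27 nt.
Frame -2: TAT TCT GTC ATT TAA ATC CCC ATC TTT CTA TGA TTG CAG TAG CAT TTC TAA AGT AAG — no ATG→stop ORF.
Frame -3: ATT CTG TCA TTT AAA TCC CCA TCT TTC TAT GAT TGC AGT AGC ATT TCT AAA GTA AGC — no ATG→stop ORF.
Forward-strand max 18 nt; reverse-strand max 27 nt. The reverse strand has the longer ORF.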